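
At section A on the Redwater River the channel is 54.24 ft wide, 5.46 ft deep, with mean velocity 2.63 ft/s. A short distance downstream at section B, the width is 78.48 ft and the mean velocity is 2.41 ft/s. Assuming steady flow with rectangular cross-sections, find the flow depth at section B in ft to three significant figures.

Q = A₁V₁ = (54.24×5.46) × 2.63 = 778.9 ft³/s
d₂ = Q/(b₂ V₂) = 778.9/(78.48×2.41) = 4.118 ft

4.12 ft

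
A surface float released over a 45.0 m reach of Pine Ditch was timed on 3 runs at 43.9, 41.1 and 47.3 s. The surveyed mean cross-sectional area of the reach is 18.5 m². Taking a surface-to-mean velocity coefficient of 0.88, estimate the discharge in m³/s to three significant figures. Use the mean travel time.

16.6 m³/s

t̄ = (43.9 + 41.1 + 47.3) / 3 = 44.1 s
v_surface = L / t̄ = 45.0 / 44.1 = 1.020 m/s
v_mean = 0.88 × 1.020 = 0.8980 m/s
Q = A × v_mean = 18.5 × 0.8980 = 16.61 m³/s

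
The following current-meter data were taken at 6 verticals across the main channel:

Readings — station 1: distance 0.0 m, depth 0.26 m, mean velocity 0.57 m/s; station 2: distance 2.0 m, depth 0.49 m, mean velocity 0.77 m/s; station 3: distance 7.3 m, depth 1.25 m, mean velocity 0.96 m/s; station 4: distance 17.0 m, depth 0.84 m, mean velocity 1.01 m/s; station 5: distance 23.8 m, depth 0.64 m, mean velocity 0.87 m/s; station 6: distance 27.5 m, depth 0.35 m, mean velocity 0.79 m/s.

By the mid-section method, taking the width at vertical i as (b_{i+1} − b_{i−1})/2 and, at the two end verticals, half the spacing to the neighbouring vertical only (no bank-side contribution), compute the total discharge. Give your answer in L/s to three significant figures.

w_1 = (2.0 − 0.0)/2 = 1 m; q_1 = 0.57 × 0.26 × 1 = 0.1482 m³/s
w_2 = (7.3 − 0.0)/2 = 3.65 m; q_2 = 0.77 × 0.49 × 3.65 = 1.377 m³/s
w_3 = (17.0 − 2.0)/2 = 7.5 m; q_3 = 0.96 × 1.25 × 7.5 = 9.000 m³/s
w_4 = (23.8 − 7.3)/2 = 8.25 m; q_4 = 1.01 × 0.84 × 8.25 = 6.999 m³/s
w_5 = (27.5 − 17.0)/2 = 5.25 m; q_5 = 0.87 × 0.64 × 5.25 = 2.923 m³/s
w_6 = (27.5 − 23.8)/2 = 1.85 m; q_6 = 0.79 × 0.35 × 1.85 = 0.5115 m³/s
Q = Σ qᵢ = 20.96 m³/s
= 20.96 × 1000 = 20960 L/s

21000 L/s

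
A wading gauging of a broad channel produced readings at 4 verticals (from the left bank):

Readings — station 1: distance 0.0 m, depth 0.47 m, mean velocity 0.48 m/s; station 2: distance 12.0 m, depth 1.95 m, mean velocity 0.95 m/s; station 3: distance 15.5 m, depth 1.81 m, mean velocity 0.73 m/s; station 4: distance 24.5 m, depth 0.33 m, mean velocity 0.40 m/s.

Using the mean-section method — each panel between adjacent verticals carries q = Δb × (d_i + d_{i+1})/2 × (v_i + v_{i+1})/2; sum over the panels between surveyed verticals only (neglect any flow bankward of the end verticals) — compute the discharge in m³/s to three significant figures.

21.3 m³/s

Panel 1-2: Δb = 12 m, d̄ = (0.47+1.95)/2 = 1.21, v̄ = (0.48+0.95)/2 = 0.715 → q = 12×1.21×0.715 = 10.38 m³/s
Panel 2-3: Δb = 3.5 m, d̄ = (1.95+1.81)/2 = 1.88, v̄ = (0.95+0.73)/2 = 0.84 → q = 3.5×1.88×0.84 = 5.527 m³/s
Panel 3-4: Δb = 9 m, d̄ = (1.81+0.33)/2 = 1.07, v̄ = (0.73+0.40)/2 = 0.565 → q = 9×1.07×0.565 = 5.441 m³/s
Q = Σ q = 21.35 m³/s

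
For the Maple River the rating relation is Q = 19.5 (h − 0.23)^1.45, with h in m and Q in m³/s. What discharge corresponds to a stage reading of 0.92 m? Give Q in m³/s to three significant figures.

11.4 m³/s

Q = 19.5 × (0.92 − 0.23)^1.45 = 19.5 × 0.69^1.45 = 11.39 m³/s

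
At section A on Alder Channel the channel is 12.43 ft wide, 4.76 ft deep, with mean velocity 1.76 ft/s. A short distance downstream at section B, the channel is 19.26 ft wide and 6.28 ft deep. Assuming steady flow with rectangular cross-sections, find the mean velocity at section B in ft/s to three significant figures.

0.861 ft/s

Q = A₁V₁ = (12.43×4.76) × 1.76 = 104.1 ft³/s
A₂ = 19.26 × 6.28 = 121.0 ft²
V₂ = Q/A₂ = 104.1/121.0 = 0.8609 ft/s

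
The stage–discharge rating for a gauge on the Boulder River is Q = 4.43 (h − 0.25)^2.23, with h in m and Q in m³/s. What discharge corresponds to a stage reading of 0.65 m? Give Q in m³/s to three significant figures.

0.574 m³/s

Q = 4.43 × (0.65 − 0.25)^2.23 = 4.43 × 0.4^2.23 = 0.5741 m³/s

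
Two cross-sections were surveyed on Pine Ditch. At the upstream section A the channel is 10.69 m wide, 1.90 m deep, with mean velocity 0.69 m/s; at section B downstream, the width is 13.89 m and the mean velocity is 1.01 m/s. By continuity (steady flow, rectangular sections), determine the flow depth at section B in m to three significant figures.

0.999 m

Q = A₁V₁ = (10.69×1.90) × 0.69 = 14.01 m³/s
d₂ = Q/(b₂ V₂) = 14.01/(13.89×1.01) = 0.9990 m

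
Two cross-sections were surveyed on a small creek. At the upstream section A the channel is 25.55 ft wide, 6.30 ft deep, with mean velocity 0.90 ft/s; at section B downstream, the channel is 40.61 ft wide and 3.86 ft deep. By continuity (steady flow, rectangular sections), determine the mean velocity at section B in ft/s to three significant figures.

Q = A₁V₁ = (25.55×6.30) × 0.90 = 144.9 ft³/s
A₂ = 40.61 × 3.86 = 156.8 ft²
V₂ = Q/A₂ = 144.9/156.8 = 0.9242 ft/s

0.924 ft/s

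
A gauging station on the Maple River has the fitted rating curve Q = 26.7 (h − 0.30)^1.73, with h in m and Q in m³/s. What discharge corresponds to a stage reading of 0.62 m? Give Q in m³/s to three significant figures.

Q = 26.7 × (0.62 − 0.30)^1.73 = 26.7 × 0.32^1.73 = 3.719 m³/s

3.72 m³/s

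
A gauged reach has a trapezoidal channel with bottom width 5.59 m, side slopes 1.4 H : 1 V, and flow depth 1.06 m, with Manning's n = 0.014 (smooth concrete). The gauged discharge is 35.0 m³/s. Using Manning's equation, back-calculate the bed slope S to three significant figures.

0.00564

A = (b + z·y)·y = (5.59 + 1.4×1.06)×1.06 = 7.498 m²
P = b + 2y√(1+z²) = 5.59 + 2×1.06×√(1+1.4²) = 9.237 m
R = A/P = 7.498/9.237 = 0.8117 m
S = (Q·n / (1·A·R^(2/3)))² = (35.0×0.014 / (1×7.498×0.8702))² = 0.005639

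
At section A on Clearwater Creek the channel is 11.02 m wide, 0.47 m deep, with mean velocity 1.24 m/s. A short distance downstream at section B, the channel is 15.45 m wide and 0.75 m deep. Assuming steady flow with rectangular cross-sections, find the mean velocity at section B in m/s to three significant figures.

0.554 m/s

Q = A₁V₁ = (11.02×0.47) × 1.24 = 6.422 m³/s
A₂ = 15.45 × 0.75 = 11.59 m²
V₂ = Q/A₂ = 6.422/11.59 = 0.5543 m/s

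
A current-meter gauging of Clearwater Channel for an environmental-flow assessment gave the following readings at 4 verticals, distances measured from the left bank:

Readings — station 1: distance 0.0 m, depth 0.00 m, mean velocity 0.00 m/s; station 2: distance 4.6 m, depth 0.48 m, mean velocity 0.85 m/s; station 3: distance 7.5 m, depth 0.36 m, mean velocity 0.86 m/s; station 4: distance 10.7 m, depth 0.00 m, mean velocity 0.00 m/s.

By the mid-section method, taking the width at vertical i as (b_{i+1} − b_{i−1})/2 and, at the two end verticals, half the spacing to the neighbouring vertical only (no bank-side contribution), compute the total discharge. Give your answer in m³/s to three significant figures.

w_2 = (7.5 − 0.0)/2 = 3.75 m; q_2 = 0.85 × 0.48 × 3.75 = 1.530 m³/s
w_3 = (10.7 − 4.6)/2 = 3.05 m; q_3 = 0.86 × 0.36 × 3.05 = 0.9443 m³/s
Stations 1, 4 contribute zero (depth or velocity is 0).
Q = Σ qᵢ = 2.474 m³/s

2.47 m³/s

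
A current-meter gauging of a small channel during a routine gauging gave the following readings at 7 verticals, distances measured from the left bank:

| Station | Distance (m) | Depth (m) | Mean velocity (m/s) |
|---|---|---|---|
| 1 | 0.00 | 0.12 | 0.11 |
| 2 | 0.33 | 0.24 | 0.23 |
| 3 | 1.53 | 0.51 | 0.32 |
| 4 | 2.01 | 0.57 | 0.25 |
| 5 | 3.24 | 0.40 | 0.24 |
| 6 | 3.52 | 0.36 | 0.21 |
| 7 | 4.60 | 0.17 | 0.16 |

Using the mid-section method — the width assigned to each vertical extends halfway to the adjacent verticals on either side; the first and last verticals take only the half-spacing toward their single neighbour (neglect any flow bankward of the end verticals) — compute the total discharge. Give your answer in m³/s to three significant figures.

w_1 = (0.33 − 0.00)/2 = 0.165 m; q_1 = 0.11 × 0.12 × 0.165 = 0.002178 m³/s
w_2 = (1.53 − 0.00)/2 = 0.765 m; q_2 = 0.23 × 0.24 × 0.765 = 0.04223 m³/s
w_3 = (2.01 − 0.33)/2 = 0.84 m; q_3 = 0.32 × 0.51 × 0.84 = 0.1371 m³/s
w_4 = (3.24 − 1.53)/2 = 0.855 m; q_4 = 0.25 × 0.57 × 0.855 = 0.1218 m³/s
w_5 = (3.52 − 2.01)/2 = 0.755 m; q_5 = 0.24 × 0.40 × 0.755 = 0.07248 m³/s
w_6 = (4.60 − 3.24)/2 = 0.68 m; q_6 = 0.21 × 0.36 × 0.68 = 0.05141 m³/s
w_7 = (4.60 − 3.52)/2 = 0.54 m; q_7 = 0.16 × 0.17 × 0.54 = 0.01469 m³/s
Q = Σ qᵢ = 0.4419 m³/s

0.442 m³/s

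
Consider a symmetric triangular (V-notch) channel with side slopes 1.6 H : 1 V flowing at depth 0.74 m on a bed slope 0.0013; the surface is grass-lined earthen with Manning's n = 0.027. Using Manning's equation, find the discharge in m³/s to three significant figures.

A = z·y² = 1.6×0.74² = 0.8762 m²
P = 2y√(1+z²) = 2×0.74×√(1+1.6²) = 2.792 m
R = A/P = 0.8762/2.792 = 0.3138 m
Q = (1/n)·A·R^(2/3)·S^(1/2) = (1/0.027) × 0.8762 × 0.3138^(2/3) × 0.0013^(1/2) = 0.5402 m³/s

0.540 m³/s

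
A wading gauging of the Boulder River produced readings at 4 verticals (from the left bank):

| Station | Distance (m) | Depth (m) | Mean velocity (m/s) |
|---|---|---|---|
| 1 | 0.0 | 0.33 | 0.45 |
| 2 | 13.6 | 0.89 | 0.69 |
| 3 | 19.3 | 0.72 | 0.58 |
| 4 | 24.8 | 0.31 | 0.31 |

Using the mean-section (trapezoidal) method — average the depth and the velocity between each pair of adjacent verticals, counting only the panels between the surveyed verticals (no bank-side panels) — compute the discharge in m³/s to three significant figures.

Panel 1-2: Δb = 13.6 m, d̄ = (0.33+0.89)/2 = 0.61, v̄ = (0.45+0.69)/2 = 0.57 → q = 13.6×0.61×0.57 = 4.729 m³/s
Panel 2-3: Δb = 5.7 m, d̄ = (0.89+0.72)/2 = 0.805, v̄ = (0.69+0.58)/2 = 0.635 → q = 5.7×0.805×0.635 = 2.914 m³/s
Panel 3-4: Δb = 5.5 m, d̄ = (0.72+0.31)/2 = 0.515, v̄ = (0.58+0.31)/2 = 0.445 → q = 5.5×0.515×0.445 = 1.260 m³/s
Q = Σ q = 8.903 m³/s

8.90 m³/s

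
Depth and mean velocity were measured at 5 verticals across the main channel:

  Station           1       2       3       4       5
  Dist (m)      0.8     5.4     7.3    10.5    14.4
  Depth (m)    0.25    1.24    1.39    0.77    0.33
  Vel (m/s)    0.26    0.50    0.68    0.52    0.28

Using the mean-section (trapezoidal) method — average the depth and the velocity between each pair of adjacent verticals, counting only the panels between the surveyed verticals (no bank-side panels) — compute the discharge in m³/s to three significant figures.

Panel 1-2: Δb = 4.6 m, d̄ = (0.25+1.24)/2 = 0.745, v̄ = (0.26+0.50)/2 = 0.38 → q = 4.6×0.745×0.38 = 1.302 m³/s
Panel 2-3: Δb = 1.9 m, d̄ = (1.24+1.39)/2 = 1.315, v̄ = (0.50+0.68)/2 = 0.59 → q = 1.9×1.315×0.59 = 1.474 m³/s
Panel 3-4: Δb = 3.2 m, d̄ = (1.39+0.77)/2 = 1.08, v̄ = (0.68+0.52)/2 = 0.6 → q = 3.2×1.08×0.6 = 2.074 m³/s
Panel 4-5: Δb = 3.9 m, d̄ = (0.77+0.33)/2 = 0.55, v̄ = (0.52+0.28)/2 = 0.4 → q = 3.9×0.55×0.4 = 0.8580 m³/s
Q = Σ q = 5.708 m³/s

5.71 m³/s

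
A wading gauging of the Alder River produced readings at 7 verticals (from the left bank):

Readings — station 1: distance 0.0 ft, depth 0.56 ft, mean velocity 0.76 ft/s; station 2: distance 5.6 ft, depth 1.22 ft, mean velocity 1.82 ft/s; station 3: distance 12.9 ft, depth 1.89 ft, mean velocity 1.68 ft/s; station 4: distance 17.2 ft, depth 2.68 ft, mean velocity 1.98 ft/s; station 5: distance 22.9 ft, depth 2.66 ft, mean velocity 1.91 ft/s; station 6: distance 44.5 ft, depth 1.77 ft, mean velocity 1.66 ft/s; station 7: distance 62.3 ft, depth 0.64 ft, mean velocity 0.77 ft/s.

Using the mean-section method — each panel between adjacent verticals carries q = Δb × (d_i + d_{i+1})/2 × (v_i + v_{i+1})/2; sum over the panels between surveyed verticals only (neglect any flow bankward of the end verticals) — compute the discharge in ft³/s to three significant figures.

Panel 1-2: Δb = 5.6 ft, d̄ = (0.56+1.22)/2 = 0.89, v̄ = (0.76+1.82)/2 = 1.29 → q = 5.6×0.89×1.29 = 6.429 ft³/s
Panel 2-3: Δb = 7.3 ft, d̄ = (1.22+1.89)/2 = 1.555, v̄ = (1.82+1.68)/2 = 1.75 → q = 7.3×1.555×1.75 = 19.87 ft³/s
Panel 3-4: Δb = 4.3 ft, d̄ = (1.89+2.68)/2 = 2.285, v̄ = (1.68+1.98)/2 = 1.83 → q = 4.3×2.285×1.83 = 17.98 ft³/s
Panel 4-5: Δb = 5.7 ft, d̄ = (2.68+2.66)/2 = 2.67, v̄ = (1.98+1.91)/2 = 1.945 → q = 5.7×2.67×1.945 = 29.60 ft³/s
Panel 5-6: Δb = 21.6 ft, d̄ = (2.66+1.77)/2 = 2.215, v̄ = (1.91+1.66)/2 = 1.785 → q = 21.6×2.215×1.785 = 85.40 ft³/s
Panel 6-7: Δb = 17.8 ft, d̄ = (1.77+0.64)/2 = 1.205, v̄ = (1.66+0.77)/2 = 1.215 → q = 17.8×1.205×1.215 = 26.06 ft³/s
Q = Σ q = 185.3 ft³/s

185 ft³/s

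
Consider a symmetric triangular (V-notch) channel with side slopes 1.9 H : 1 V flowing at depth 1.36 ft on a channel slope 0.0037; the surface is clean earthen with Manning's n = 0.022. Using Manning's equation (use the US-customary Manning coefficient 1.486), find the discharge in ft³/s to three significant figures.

A = z·y² = 1.9×1.36² = 3.514 ft²
P = 2y√(1+z²) = 2×1.36×√(1+1.9²) = 5.840 ft
R = A/P = 3.514/5.840 = 0.6017 ft
Q = (1.486/n)·A·R^(2/3)·S^(1/2) = (1.486/0.022) × 3.514 × 0.6017^(2/3) × 0.0037^(1/2) = 10.29 ft³/s

10.3 ft³/s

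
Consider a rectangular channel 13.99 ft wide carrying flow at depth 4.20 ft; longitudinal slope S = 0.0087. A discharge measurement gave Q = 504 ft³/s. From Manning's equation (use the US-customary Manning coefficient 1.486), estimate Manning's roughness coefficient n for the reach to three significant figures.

0.0307

A = b·y = 13.99 × 4.20 = 58.76 ft²
P = b + 2y = 13.99 + 2×4.20 = 22.39 ft
R = A/P = 58.76/22.39 = 2.624 ft
n = (1.486/Q)·A·R^(2/3)·S^(1/2) = (1.486/504) × 58.76 × 1.903 × 0.09327 = 0.03074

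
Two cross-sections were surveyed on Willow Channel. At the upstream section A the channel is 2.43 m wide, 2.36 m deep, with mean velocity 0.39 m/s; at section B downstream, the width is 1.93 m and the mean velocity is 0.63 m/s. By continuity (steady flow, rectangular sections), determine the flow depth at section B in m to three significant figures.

Q = A₁V₁ = (2.43×2.36) × 0.39 = 2.237 m³/s
d₂ = Q/(b₂ V₂) = 2.237/(1.93×0.63) = 1.839 m

1.84 m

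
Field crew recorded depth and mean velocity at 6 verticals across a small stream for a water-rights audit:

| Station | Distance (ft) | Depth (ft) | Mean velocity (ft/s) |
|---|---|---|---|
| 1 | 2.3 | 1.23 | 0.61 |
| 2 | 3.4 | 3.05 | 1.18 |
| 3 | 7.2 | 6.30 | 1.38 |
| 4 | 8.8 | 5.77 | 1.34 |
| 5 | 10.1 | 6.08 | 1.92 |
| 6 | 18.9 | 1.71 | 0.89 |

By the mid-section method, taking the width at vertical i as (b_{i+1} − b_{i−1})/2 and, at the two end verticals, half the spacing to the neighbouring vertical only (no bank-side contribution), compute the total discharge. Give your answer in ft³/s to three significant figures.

w_1 = (3.4 − 2.3)/2 = 0.55 ft; q_1 = 0.61 × 1.23 × 0.55 = 0.4127 ft³/s
w_2 = (7.2 − 2.3)/2 = 2.45 ft; q_2 = 1.18 × 3.05 × 2.45 = 8.818 ft³/s
w_3 = (8.8 − 3.4)/2 = 2.7 ft; q_3 = 1.38 × 6.30 × 2.7 = 23.47 ft³/s
w_4 = (10.1 − 7.2)/2 = 1.45 ft; q_4 = 1.34 × 5.77 × 1.45 = 11.21 ft³/s
w_5 = (18.9 − 8.8)/2 = 5.05 ft; q_5 = 1.92 × 6.08 × 5.05 = 58.95 ft³/s
w_6 = (18.9 − 10.1)/2 = 4.4 ft; q_6 = 0.89 × 1.71 × 4.4 = 6.696 ft³/s
Q = Σ qᵢ = 109.6 ft³/s

110 ft³/s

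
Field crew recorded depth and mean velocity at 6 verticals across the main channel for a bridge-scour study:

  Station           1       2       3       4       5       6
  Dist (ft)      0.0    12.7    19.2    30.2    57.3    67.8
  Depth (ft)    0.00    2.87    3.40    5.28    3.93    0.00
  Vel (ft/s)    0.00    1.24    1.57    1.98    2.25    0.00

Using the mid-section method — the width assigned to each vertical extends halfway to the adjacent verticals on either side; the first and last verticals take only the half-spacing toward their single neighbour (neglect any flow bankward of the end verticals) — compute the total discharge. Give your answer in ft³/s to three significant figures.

w_2 = (19.2 − 0.0)/2 = 9.6 ft; q_2 = 1.24 × 2.87 × 9.6 = 34.16 ft³/s
w_3 = (30.2 − 12.7)/2 = 8.75 ft; q_3 = 1.57 × 3.40 × 8.75 = 46.71 ft³/s
w_4 = (57.3 − 19.2)/2 = 19.05 ft; q_4 = 1.98 × 5.28 × 19.05 = 199.2 ft³/s
w_5 = (67.8 − 30.2)/2 = 18.8 ft; q_5 = 2.25 × 3.93 × 18.8 = 166.2 ft³/s
Stations 1, 6 contribute zero (depth or velocity is 0).
Q = Σ qᵢ = 446.3 ft³/s

446 ft³/s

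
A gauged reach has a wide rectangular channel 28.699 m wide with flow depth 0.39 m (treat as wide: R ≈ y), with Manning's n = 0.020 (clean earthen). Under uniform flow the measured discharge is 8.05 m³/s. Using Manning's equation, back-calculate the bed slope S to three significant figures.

0.000726

A = b·y = 28.699 × 0.39 = 11.19 m²
Wide channel: R ≈ y = 0.39 m
S = (Q·n / (1·A·R^(2/3)))² = (8.05×0.020 / (1×11.19×0.5338))² = 0.0007262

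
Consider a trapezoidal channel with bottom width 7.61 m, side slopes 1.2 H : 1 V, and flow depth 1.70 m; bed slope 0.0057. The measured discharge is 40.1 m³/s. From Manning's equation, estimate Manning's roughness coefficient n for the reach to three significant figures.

0.0362

A = (b + z·y)·y = (7.61 + 1.2×1.70)×1.70 = 16.41 m²
P = b + 2y√(1+z²) = 7.61 + 2×1.70×√(1+1.2²) = 12.92 m
R = A/P = 16.41/12.92 = 1.270 m
n = (1/Q)·A·R^(2/3)·S^(1/2) = (1/40.1) × 16.41 × 1.173 × 0.07550 = 0.03622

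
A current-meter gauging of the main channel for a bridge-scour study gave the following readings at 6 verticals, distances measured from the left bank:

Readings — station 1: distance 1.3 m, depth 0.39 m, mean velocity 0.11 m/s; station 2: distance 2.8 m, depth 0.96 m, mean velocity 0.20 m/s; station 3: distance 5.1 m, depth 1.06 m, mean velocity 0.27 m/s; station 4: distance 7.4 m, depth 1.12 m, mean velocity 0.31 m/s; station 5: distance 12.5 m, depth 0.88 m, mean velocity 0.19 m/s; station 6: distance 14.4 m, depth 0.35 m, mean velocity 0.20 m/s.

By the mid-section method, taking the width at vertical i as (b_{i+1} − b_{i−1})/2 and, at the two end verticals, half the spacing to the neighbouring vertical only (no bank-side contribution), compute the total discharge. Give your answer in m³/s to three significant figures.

2.99 m³/s

w_1 = (2.8 − 1.3)/2 = 0.75 m; q_1 = 0.11 × 0.39 × 0.75 = 0.03218 m³/s
w_2 = (5.1 − 1.3)/2 = 1.9 m; q_2 = 0.20 × 0.96 × 1.9 = 0.3648 m³/s
w_3 = (7.4 − 2.8)/2 = 2.3 m; q_3 = 0.27 × 1.06 × 2.3 = 0.6583 m³/s
w_4 = (12.5 − 5.1)/2 = 3.7 m; q_4 = 0.31 × 1.12 × 3.7 = 1.285 m³/s
w_5 = (14.4 − 7.4)/2 = 3.5 m; q_5 = 0.19 × 0.88 × 3.5 = 0.5852 m³/s
w_6 = (14.4 − 12.5)/2 = 0.95 m; q_6 = 0.20 × 0.35 × 0.95 = 0.06650 m³/s
Q = Σ qᵢ = 2.992 m³/s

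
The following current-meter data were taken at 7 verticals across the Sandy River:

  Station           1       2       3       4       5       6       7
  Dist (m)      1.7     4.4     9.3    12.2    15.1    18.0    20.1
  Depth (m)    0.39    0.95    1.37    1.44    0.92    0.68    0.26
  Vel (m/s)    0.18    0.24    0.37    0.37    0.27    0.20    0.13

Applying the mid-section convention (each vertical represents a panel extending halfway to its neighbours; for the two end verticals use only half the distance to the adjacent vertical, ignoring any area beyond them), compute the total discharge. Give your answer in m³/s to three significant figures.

w_1 = (4.4 − 1.7)/2 = 1.35 m; q_1 = 0.18 × 0.39 × 1.35 = 0.09477 m³/s
w_2 = (9.3 − 1.7)/2 = 3.8 m; q_2 = 0.24 × 0.95 × 3.8 = 0.8664 m³/s
w_3 = (12.2 − 4.4)/2 = 3.9 m; q_3 = 0.37 × 1.37 × 3.9 = 1.977 m³/s
w_4 = (15.1 − 9.3)/2 = 2.9 m; q_4 = 0.37 × 1.44 × 2.9 = 1.545 m³/s
w_5 = (18.0 − 12.2)/2 = 2.9 m; q_5 = 0.27 × 0.92 × 2.9 = 0.7204 m³/s
w_6 = (20.1 − 15.1)/2 = 2.5 m; q_6 = 0.20 × 0.68 × 2.5 = 0.3400 m³/s
w_7 = (20.1 − 18.0)/2 = 1.05 m; q_7 = 0.13 × 0.26 × 1.05 = 0.03549 m³/s
Q = Σ qᵢ = 5.579 m³/s

5.58 m³/s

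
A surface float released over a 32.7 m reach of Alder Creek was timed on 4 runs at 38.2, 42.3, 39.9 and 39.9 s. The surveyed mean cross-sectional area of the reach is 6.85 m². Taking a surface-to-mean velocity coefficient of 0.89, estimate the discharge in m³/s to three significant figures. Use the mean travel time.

4.97 m³/s

t̄ = (38.2 + 42.3 + 39.9 + 39.9) / 4 = 40.075 s
v_surface = L / t̄ = 32.7 / 40.075 = 0.8160 m/s
v_mean = 0.89 × 0.8160 = 0.7262 m/s
Q = A × v_mean = 6.85 × 0.7262 = 4.975 m³/s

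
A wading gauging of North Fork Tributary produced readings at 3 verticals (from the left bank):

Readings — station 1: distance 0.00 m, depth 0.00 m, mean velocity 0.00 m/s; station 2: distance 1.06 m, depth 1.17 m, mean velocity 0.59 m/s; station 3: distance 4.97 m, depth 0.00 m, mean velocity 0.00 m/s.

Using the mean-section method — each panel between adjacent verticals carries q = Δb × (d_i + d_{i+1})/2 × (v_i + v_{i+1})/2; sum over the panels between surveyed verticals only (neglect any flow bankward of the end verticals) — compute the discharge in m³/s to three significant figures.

Panel 1-2: Δb = 1.06 m, d̄ = (0.00+1.17)/2 = 0.585, v̄ = (0.00+0.59)/2 = 0.295 → q = 1.06×0.585×0.295 = 0.1829 m³/s
Panel 2-3: Δb = 3.91 m, d̄ = (1.17+0.00)/2 = 0.585, v̄ = (0.59+0.00)/2 = 0.295 → q = 3.91×0.585×0.295 = 0.6748 m³/s
Q = Σ q = 0.8577 m³/s

0.858 m³/s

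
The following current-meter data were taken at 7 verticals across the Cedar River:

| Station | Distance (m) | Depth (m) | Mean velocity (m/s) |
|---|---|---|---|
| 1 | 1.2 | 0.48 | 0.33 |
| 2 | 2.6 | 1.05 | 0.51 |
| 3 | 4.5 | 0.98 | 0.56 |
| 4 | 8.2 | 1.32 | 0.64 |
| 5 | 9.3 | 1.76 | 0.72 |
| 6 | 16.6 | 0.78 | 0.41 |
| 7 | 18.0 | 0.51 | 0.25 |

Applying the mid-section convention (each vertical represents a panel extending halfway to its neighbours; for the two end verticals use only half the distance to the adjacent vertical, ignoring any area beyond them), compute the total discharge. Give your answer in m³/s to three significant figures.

11.4 m³/s

w_1 = (2.6 − 1.2)/2 = 0.7 m; q_1 = 0.33 × 0.48 × 0.7 = 0.1109 m³/s
w_2 = (4.5 − 1.2)/2 = 1.65 m; q_2 = 0.51 × 1.05 × 1.65 = 0.8836 m³/s
w_3 = (8.2 − 2.6)/2 = 2.8 m; q_3 = 0.56 × 0.98 × 2.8 = 1.537 m³/s
w_4 = (9.3 − 4.5)/2 = 2.4 m; q_4 = 0.64 × 1.32 × 2.4 = 2.028 m³/s
w_5 = (16.6 − 8.2)/2 = 4.2 m; q_5 = 0.72 × 1.76 × 4.2 = 5.322 m³/s
w_6 = (18.0 − 9.3)/2 = 4.35 m; q_6 = 0.41 × 0.78 × 4.35 = 1.391 m³/s
w_7 = (18.0 − 16.6)/2 = 0.7 m; q_7 = 0.25 × 0.51 × 0.7 = 0.08925 m³/s
Q = Σ qᵢ = 11.36 m³/s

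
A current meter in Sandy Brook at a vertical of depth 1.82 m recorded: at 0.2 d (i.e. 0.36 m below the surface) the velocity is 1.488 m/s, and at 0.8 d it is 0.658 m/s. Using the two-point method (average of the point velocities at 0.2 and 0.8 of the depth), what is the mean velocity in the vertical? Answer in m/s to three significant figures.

v̄ = (1.488 + 0.658) / 2 = 1.073 m/s

1.07 m/s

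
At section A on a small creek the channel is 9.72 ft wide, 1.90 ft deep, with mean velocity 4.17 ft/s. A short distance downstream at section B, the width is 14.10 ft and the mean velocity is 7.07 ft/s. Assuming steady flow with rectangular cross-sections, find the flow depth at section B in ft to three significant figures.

Q = A₁V₁ = (9.72×1.90) × 4.17 = 77.01 ft³/s
d₂ = Q/(b₂ V₂) = 77.01/(14.10×7.07) = 0.7725 ft

0.773 ft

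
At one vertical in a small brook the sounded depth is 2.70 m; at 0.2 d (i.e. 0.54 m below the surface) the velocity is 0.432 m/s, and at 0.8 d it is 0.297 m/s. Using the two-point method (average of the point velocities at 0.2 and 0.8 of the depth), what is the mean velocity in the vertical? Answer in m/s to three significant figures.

0.365 m/s

v̄ = (0.432 + 0.297) / 2 = 0.3645 m/s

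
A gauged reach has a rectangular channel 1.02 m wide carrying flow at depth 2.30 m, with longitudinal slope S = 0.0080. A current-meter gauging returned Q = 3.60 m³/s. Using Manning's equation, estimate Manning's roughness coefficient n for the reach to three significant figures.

0.0326

A = b·y = 1.02 × 2.30 = 2.346 m²
P = b + 2y = 1.02 + 2×2.30 = 5.620 m
R = A/P = 2.346/5.620 = 0.4174 m
n = (1/Q)·A·R^(2/3)·S^(1/2) = (1/3.60) × 2.346 × 0.5585 × 0.08944 = 0.03256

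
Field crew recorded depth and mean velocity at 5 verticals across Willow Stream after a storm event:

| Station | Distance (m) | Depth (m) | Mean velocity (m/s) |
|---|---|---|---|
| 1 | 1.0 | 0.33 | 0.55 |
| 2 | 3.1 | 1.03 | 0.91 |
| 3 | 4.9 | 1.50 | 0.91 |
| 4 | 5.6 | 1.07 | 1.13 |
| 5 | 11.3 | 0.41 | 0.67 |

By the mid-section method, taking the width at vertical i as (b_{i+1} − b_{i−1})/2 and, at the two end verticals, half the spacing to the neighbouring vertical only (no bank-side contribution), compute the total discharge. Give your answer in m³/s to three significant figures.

w_1 = (3.1 − 1.0)/2 = 1.05 m; q_1 = 0.55 × 0.33 × 1.05 = 0.1906 m³/s
w_2 = (4.9 − 1.0)/2 = 1.95 m; q_2 = 0.91 × 1.03 × 1.95 = 1.828 m³/s
w_3 = (5.6 − 3.1)/2 = 1.25 m; q_3 = 0.91 × 1.50 × 1.25 = 1.706 m³/s
w_4 = (11.3 − 4.9)/2 = 3.2 m; q_4 = 1.13 × 1.07 × 3.2 = 3.869 m³/s
w_5 = (11.3 − 5.6)/2 = 2.85 m; q_5 = 0.67 × 0.41 × 2.85 = 0.7829 m³/s
Q = Σ qᵢ = 8.377 m³/s

8.38 m³/s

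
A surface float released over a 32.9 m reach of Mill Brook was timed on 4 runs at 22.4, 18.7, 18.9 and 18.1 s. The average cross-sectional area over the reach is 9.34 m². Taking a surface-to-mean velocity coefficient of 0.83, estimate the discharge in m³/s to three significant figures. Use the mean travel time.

13.1 m³/s

t̄ = (22.4 + 18.7 + 18.9 + 18.1) / 4 = 19.525 s
v_surface = L / t̄ = 32.9 / 19.525 = 1.685 m/s
v_mean = 0.83 × 1.685 = 1.399 m/s
Q = A × v_mean = 9.34 × 1.399 = 13.06 m³/s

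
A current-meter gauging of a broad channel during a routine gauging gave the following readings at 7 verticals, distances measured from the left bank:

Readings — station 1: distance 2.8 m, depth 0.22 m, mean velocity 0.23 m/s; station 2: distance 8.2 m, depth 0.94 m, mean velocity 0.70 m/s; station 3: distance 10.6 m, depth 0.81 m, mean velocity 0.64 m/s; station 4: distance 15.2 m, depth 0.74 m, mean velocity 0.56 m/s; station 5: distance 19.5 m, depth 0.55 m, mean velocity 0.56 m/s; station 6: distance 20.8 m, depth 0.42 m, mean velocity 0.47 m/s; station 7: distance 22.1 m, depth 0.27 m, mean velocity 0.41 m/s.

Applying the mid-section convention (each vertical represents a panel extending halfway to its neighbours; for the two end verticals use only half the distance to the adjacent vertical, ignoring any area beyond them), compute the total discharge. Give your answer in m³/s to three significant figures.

w_1 = (8.2 − 2.8)/2 = 2.7 m; q_1 = 0.23 × 0.22 × 2.7 = 0.1366 m³/s
w_2 = (10.6 − 2.8)/2 = 3.9 m; q_2 = 0.70 × 0.94 × 3.9 = 2.566 m³/s
w_3 = (15.2 − 8.2)/2 = 3.5 m; q_3 = 0.64 × 0.81 × 3.5 = 1.814 m³/s
w_4 = (19.5 − 10.6)/2 = 4.45 m; q_4 = 0.56 × 0.74 × 4.45 = 1.844 m³/s
w_5 = (20.8 − 15.2)/2 = 2.8 m; q_5 = 0.56 × 0.55 × 2.8 = 0.8624 m³/s
w_6 = (22.1 − 19.5)/2 = 1.3 m; q_6 = 0.47 × 0.42 × 1.3 = 0.2566 m³/s
w_7 = (22.1 − 20.8)/2 = 0.65 m; q_7 = 0.41 × 0.27 × 0.65 = 0.07196 m³/s
Q = Σ qᵢ = 7.552 m³/s

7.55 m³/s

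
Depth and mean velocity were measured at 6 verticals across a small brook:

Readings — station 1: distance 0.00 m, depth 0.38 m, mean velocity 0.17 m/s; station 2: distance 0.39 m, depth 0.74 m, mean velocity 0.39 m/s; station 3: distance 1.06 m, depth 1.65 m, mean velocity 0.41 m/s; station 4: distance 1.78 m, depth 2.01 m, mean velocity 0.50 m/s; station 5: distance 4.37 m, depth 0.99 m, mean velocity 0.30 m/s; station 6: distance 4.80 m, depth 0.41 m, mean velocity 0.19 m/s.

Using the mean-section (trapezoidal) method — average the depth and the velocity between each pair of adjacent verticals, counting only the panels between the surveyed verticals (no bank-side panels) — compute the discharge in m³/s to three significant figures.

Panel 1-2: Δb = 0.39 m, d̄ = (0.38+0.74)/2 = 0.56, v̄ = (0.17+0.39)/2 = 0.28 → q = 0.39×0.56×0.28 = 0.06115 m³/s
Panel 2-3: Δb = 0.67 m, d̄ = (0.74+1.65)/2 = 1.195, v̄ = (0.39+0.41)/2 = 0.4 → q = 0.67×1.195×0.4 = 0.3203 m³/s
Panel 3-4: Δb = 0.72 m, d̄ = (1.65+2.01)/2 = 1.83, v̄ = (0.41+0.50)/2 = 0.455 → q = 0.72×1.83×0.455 = 0.5995 m³/s
Panel 4-5: Δb = 2.59 m, d̄ = (2.01+0.99)/2 = 1.5, v̄ = (0.50+0.30)/2 = 0.4 → q = 2.59×1.5×0.4 = 1.554 m³/s
Panel 5-6: Δb = 0.43 m, d̄ = (0.99+0.41)/2 = 0.7, v̄ = (0.30+0.19)/2 = 0.245 → q = 0.43×0.7×0.245 = 0.07375 m³/s
Q = Σ q = 2.609 m³/s

2.61 m³/s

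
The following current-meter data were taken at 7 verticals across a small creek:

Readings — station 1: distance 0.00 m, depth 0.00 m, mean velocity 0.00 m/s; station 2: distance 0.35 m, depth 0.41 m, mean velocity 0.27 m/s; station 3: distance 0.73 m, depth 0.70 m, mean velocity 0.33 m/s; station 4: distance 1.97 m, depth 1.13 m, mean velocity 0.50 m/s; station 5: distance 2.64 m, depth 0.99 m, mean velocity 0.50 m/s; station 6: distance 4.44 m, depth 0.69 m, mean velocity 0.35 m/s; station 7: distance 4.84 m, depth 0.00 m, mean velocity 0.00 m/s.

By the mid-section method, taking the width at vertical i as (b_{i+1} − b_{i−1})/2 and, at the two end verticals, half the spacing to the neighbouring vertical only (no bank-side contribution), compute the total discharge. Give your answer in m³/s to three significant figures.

w_2 = (0.73 − 0.00)/2 = 0.365 m; q_2 = 0.27 × 0.41 × 0.365 = 0.04041 m³/s
w_3 = (1.97 − 0.35)/2 = 0.81 m; q_3 = 0.33 × 0.70 × 0.81 = 0.1871 m³/s
w_4 = (2.64 − 0.73)/2 = 0.955 m; q_4 = 0.50 × 1.13 × 0.955 = 0.5396 m³/s
w_5 = (4.44 − 1.97)/2 = 1.235 m; q_5 = 0.50 × 0.99 × 1.235 = 0.6113 m³/s
w_6 = (4.84 − 2.64)/2 = 1.1 m; q_6 = 0.35 × 0.69 × 1.1 = 0.2657 m³/s
Stations 1, 7 contribute zero (depth or velocity is 0).
Q = Σ qᵢ = 1.644 m³/s

1.64 m³/s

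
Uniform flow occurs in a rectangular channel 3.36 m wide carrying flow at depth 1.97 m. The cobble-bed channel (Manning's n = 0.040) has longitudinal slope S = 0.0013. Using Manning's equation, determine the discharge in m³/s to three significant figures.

A = b·y = 3.36 × 1.97 = 6.619 m²
P = b + 2y = 3.36 + 2×1.97 = 7.300 m
R = A/P = 6.619/7.300 = 0.9067 m
Q = (1/n)·A·R^(2/3)·S^(1/2) = (1/0.040) × 6.619 × 0.9067^(2/3) × 0.0013^(1/2) = 5.589 m³/s

5.59 m³/s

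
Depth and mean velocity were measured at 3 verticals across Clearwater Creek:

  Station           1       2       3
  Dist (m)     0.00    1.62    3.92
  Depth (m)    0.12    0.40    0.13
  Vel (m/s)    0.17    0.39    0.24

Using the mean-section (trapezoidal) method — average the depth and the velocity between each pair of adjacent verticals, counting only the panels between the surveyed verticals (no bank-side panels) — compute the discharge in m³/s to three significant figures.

0.310 m³/s

Panel 1-2: Δb = 1.62 m, d̄ = (0.12+0.40)/2 = 0.26, v̄ = (0.17+0.39)/2 = 0.28 → q = 1.62×0.26×0.28 = 0.1179 m³/s
Panel 2-3: Δb = 2.3 m, d̄ = (0.40+0.13)/2 = 0.265, v̄ = (0.39+0.24)/2 = 0.315 → q = 2.3×0.265×0.315 = 0.1920 m³/s
Q = Σ q = 0.3099 m³/s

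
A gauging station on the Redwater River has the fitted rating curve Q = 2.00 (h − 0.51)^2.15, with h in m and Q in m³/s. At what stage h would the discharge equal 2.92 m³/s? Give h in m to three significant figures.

h − h₀ = (Q/C)^(1/b) = (2.92/2.00)^(1/2.15) = 1.192 m
h = 0.51 + 1.192 = 1.702 m

1.70 m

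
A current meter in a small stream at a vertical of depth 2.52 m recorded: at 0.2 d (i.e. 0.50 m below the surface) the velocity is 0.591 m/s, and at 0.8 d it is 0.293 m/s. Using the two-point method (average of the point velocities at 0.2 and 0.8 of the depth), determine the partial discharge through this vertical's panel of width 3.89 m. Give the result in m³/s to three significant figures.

4.33 m³/s

v̄ = (0.591 + 0.293) / 2 = 0.4420 m/s
q = v̄ × d × w = 0.4420 × 2.52 × 3.89 = 4.333 m³/s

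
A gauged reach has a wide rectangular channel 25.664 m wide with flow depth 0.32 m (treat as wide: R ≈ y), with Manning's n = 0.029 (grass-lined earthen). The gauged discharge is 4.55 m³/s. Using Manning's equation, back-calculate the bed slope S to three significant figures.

0.00118

A = b·y = 25.664 × 0.32 = 8.212 m²
Wide channel: R ≈ y = 0.32 m
S = (Q·n / (1·A·R^(2/3)))² = (4.55×0.029 / (1×8.212×0.4678))² = 0.001179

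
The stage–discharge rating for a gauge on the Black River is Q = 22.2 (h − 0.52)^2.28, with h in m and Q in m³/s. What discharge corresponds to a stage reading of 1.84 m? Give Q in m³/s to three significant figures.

Q = 22.2 × (1.84 − 0.52)^2.28 = 22.2 × 1.32^2.28 = 41.81 m³/s

41.8 m³/s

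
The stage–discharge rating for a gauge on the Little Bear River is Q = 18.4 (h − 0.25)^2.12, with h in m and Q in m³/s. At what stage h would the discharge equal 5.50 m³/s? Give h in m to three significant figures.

h − h₀ = (Q/C)^(1/b) = (5.50/18.4)^(1/2.12) = 0.5657 m
h = 0.25 + 0.5657 = 0.8157 m

0.816 m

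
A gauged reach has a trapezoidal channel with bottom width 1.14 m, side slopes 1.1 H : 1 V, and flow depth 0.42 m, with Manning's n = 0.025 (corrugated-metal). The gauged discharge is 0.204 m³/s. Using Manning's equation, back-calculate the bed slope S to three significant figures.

0.000311

A = (b + z·y)·y = (1.14 + 1.1×0.42)×0.42 = 0.6728 m²
P = b + 2y√(1+z²) = 1.14 + 2×0.42×√(1+1.1²) = 2.389 m
R = A/P = 0.6728/2.389 = 0.2817 m
S = (Q·n / (1·A·R^(2/3)))² = (0.204×0.025 / (1×0.6728×0.4297))² = 0.0003112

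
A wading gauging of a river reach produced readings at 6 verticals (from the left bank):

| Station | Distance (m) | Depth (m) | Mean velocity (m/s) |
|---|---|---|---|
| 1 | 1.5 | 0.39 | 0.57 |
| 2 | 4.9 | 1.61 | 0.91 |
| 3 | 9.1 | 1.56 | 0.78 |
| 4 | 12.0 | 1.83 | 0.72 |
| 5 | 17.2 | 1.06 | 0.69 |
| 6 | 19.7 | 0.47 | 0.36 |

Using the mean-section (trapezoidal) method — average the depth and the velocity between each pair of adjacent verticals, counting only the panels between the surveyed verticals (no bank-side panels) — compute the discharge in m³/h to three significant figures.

Panel 1-2: Δb = 3.4 m, d̄ = (0.39+1.61)/2 = 1, v̄ = (0.57+0.91)/2 = 0.74 → q = 3.4×1×0.74 = 2.516 m³/s
Panel 2-3: Δb = 4.2 m, d̄ = (1.61+1.56)/2 = 1.585, v̄ = (0.91+0.78)/2 = 0.845 → q = 4.2×1.585×0.845 = 5.625 m³/s
Panel 3-4: Δb = 2.9 m, d̄ = (1.56+1.83)/2 = 1.695, v̄ = (0.78+0.72)/2 = 0.75 → q = 2.9×1.695×0.75 = 3.687 m³/s
Panel 4-5: Δb = 5.2 m, d̄ = (1.83+1.06)/2 = 1.445, v̄ = (0.72+0.69)/2 = 0.705 → q = 5.2×1.445×0.705 = 5.297 m³/s
Panel 5-6: Δb = 2.5 m, d̄ = (1.06+0.47)/2 = 0.765, v̄ = (0.69+0.36)/2 = 0.525 → q = 2.5×0.765×0.525 = 1.004 m³/s
Q = Σ q = 18.13 m³/s
= 18.13 × 3600 = 65270 m³/h

65300 m³/h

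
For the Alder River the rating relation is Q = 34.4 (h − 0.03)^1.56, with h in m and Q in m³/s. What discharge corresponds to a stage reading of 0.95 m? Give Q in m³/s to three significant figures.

Q = 34.4 × (0.95 − 0.03)^1.56 = 34.4 × 0.92^1.56 = 30.20 m³/s

30.2 m³/s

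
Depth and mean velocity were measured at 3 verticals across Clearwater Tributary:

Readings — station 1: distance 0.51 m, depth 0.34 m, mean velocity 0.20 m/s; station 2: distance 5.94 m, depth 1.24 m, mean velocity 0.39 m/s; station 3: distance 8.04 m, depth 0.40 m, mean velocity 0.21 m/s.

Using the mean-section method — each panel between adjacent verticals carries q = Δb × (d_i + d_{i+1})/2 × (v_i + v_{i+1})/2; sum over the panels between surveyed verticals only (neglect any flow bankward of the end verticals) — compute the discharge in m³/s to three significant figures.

1.78 m³/s

Panel 1-2: Δb = 5.43 m, d̄ = (0.34+1.24)/2 = 0.79, v̄ = (0.20+0.39)/2 = 0.295 → q = 5.43×0.79×0.295 = 1.265 m³/s
Panel 2-3: Δb = 2.1 m, d̄ = (1.24+0.40)/2 = 0.82, v̄ = (0.39+0.21)/2 = 0.3 → q = 2.1×0.82×0.3 = 0.5166 m³/s
Q = Σ q = 1.782 m³/s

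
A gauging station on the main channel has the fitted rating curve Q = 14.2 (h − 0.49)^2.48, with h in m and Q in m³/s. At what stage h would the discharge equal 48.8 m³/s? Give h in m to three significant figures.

2.14 m

h − h₀ = (Q/C)^(1/b) = (48.8/14.2)^(1/2.48) = 1.645 m
h = 0.49 + 1.645 = 2.135 m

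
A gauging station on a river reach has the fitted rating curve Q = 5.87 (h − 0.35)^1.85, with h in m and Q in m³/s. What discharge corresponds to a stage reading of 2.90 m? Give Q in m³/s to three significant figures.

Q = 5.87 × (2.90 − 0.35)^1.85 = 5.87 × 2.55^1.85 = 33.17 m³/s

33.2 m³/s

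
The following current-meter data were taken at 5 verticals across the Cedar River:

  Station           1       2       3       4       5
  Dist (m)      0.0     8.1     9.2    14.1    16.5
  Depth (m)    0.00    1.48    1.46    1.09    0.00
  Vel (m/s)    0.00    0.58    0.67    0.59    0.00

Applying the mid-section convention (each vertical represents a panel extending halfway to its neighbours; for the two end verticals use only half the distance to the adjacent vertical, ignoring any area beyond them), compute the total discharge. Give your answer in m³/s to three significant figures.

9.23 m³/s

w_2 = (9.2 − 0.0)/2 = 4.6 m; q_2 = 0.58 × 1.48 × 4.6 = 3.949 m³/s
w_3 = (14.1 − 8.1)/2 = 3 m; q_3 = 0.67 × 1.46 × 3 = 2.935 m³/s
w_4 = (16.5 − 9.2)/2 = 3.65 m; q_4 = 0.59 × 1.09 × 3.65 = 2.347 m³/s
Stations 1, 5 contribute zero (depth or velocity is 0).
Q = Σ qᵢ = 9.231 m³/s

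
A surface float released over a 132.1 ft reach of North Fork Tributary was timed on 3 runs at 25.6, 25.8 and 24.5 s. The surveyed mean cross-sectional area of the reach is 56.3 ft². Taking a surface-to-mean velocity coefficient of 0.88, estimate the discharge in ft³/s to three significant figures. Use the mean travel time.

t̄ = (25.6 + 25.8 + 24.5) / 3 = 25.3 s
v_surface = L / t̄ = 132.1 / 25.3 = 5.221 ft/s
v_mean = 0.88 × 5.221 = 4.595 ft/s
Q = A × v_mean = 56.3 × 4.595 = 258.7 ft³/s

259 ft³/s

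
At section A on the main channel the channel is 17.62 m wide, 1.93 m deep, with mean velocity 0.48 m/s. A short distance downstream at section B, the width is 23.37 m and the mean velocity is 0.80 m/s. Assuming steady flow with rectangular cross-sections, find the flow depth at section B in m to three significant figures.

Q = A₁V₁ = (17.62×1.93) × 0.48 = 16.32 m³/s
d₂ = Q/(b₂ V₂) = 16.32/(23.37×0.80) = 0.8731 m

0.873 m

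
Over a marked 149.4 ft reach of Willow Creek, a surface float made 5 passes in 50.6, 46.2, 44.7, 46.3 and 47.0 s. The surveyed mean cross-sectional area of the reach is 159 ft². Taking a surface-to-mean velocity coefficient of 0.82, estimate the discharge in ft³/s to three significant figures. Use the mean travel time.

415 ft³/s

t̄ = (50.6 + 46.2 + 44.7 + 46.3 + 47.0) / 5 = 46.96 s
v_surface = L / t̄ = 149.4 / 46.96 = 3.181 ft/s
v_mean = 0.82 × 3.181 = 2.609 ft/s
Q = A × v_mean = 159 × 2.609 = 414.8 ft³/s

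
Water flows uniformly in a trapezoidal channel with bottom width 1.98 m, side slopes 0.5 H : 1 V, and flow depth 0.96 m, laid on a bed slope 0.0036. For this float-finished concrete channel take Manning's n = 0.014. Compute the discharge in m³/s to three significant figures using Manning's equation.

A = (b + z·y)·y = (1.98 + 0.5×0.96)×0.96 = 2.362 m²
P = b + 2y√(1+z²) = 1.98 + 2×0.96×√(1+0.5²) = 4.127 m
R = A/P = 2.362/4.127 = 0.5723 m
Q = (1/n)·A·R^(2/3)·S^(1/2) = (1/0.014) × 2.362 × 0.5723^(2/3) × 0.0036^(1/2) = 6.976 m³/s

6.98 m³/s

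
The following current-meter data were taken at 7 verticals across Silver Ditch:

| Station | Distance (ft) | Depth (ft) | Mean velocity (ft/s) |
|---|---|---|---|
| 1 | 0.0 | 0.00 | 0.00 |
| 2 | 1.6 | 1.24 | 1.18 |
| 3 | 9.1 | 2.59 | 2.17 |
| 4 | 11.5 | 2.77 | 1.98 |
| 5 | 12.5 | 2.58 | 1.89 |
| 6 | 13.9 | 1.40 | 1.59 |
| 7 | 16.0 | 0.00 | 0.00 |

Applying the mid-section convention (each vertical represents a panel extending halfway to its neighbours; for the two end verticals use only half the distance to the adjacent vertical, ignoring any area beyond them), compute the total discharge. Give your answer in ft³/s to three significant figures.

53.5 ft³/s

w_2 = (9.1 − 0.0)/2 = 4.55 ft; q_2 = 1.18 × 1.24 × 4.55 = 6.658 ft³/s
w_3 = (11.5 − 1.6)/2 = 4.95 ft; q_3 = 2.17 × 2.59 × 4.95 = 27.82 ft³/s
w_4 = (12.5 − 9.1)/2 = 1.7 ft; q_4 = 1.98 × 2.77 × 1.7 = 9.324 ft³/s
w_5 = (13.9 − 11.5)/2 = 1.2 ft; q_5 = 1.89 × 2.58 × 1.2 = 5.851 ft³/s
w_6 = (16.0 − 12.5)/2 = 1.75 ft; q_6 = 1.59 × 1.40 × 1.75 = 3.896 ft³/s
Stations 1, 7 contribute zero (depth or velocity is 0).
Q = Σ qᵢ = 53.55 ft³/s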